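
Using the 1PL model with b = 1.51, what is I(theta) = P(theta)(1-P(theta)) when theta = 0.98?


P = 1/(1+exp(-(0.98-1.51))) = 0.3705
I = P*(1-P) = 0.3705 * 0.6295
I = 0.2332

0.2332


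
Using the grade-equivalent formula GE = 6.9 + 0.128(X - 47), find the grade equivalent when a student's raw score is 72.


raw - median = 72 - 47 = 25
slope * diff = 0.128 * 25 = 3.2
GE = 6.9 + 3.2
GE = 10.1

10.1


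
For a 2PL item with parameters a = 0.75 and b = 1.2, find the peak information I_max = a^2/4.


For 2PL, max info at theta = b = 1.2
I_max = a^2 / 4 = 0.75^2 / 4
= 0.5625 / 4
I_max = 0.1406

0.1406


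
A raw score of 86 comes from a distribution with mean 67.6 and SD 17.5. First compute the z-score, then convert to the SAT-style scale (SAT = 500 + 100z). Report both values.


z = (X - mean) / SD = (86 - 67.6) / 17.5
z = 18.4 / 17.5
z = 1.0514
SAT-scale = SAT = 500 + 100z
Carry z at full precision (z = 18.4 / 17.5) into the conversion:
SAT-scale = 500 + 100 * (18.4 / 17.5) = 500 + 1840 / 17.5
SAT-scale = 500 + 105.1429
SAT-scale = 605.1429

605.1429


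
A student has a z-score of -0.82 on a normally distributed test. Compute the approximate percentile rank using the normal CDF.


CDF(z) = 0.5 * (1 + erf(z/sqrt(2)))
erf(-0.5798) = -0.5878
CDF = 0.2061
Percentile rank = 0.2061 * 100 = 20.61

20.61


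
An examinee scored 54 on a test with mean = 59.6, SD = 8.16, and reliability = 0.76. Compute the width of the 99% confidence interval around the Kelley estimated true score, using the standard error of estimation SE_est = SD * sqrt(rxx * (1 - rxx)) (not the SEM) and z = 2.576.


True score estimate = 0.76*54 + 0.24*59.6 = 55.344
SE_est = SD * sqrt(rxx * (1 - rxx)) = 8.16 * sqrt(0.76 * 0.24) = 8.16 * sqrt(0.1824) = 3.484998
CI = T_est +/- z * SE_est, so width = 2 * z * SE_est = 2 * 2.576 * 3.484998
Width = 17.9547

17.9547


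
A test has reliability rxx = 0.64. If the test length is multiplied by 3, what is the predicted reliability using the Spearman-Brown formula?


r_new = (n * rxx) / (1 + (n-1) * rxx)
r_new = (3 * 0.64) / (1 + 2 * 0.64)
r_new = 1.92 / 2.28
r_new = 0.8421

0.8421


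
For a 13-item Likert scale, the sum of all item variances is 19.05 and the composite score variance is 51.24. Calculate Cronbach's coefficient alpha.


alpha = (k/(k-1)) * (1 - sum(si^2)/s_total^2)
= (13/12) * (1 - 19.05/51.24)
alpha = 0.6806

0.6806


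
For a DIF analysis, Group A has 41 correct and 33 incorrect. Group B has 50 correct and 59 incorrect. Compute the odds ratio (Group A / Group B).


Odds_A = 41/33 = 1.2424
Odds_B = 50/59 = 0.8475
OR = Odds_A / Odds_B = 1.2424 / 0.8475
Exactly, OR = (41 * 59) / (33 * 50) = 2419 / 1650
OR = 1.4661

1.4661


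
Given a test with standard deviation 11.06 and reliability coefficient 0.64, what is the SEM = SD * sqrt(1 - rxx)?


SEM = SD * sqrt(1 - rxx)
SEM = 11.06 * sqrt(1 - 0.64)
SEM = 11.06 * sqrt(0.36) = 11.06 * 0.6
SEM = 6.636

6.636


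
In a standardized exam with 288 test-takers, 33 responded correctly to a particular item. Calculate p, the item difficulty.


Item difficulty p = number correct / total examinees
p = 33 / 288
p = 0.1146

0.1146


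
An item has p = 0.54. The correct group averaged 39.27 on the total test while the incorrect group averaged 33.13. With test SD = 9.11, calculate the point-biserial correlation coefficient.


q = 1 - p = 0.46
rpb = ((M1 - M0) / SD) * sqrt(p * q)
rpb = ((39.27 - 33.13) / 9.11) * sqrt(0.54 * 0.46)
rpb = 0.3359

0.3359


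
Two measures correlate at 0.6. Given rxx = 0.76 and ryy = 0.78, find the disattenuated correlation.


r_corrected = rxy / sqrt(rxx * ryy)
= 0.6 / sqrt(0.76 * 0.78)
= 0.6 / sqrt(0.5928)
= 0.6 / 0.769935
r_corrected = 0.7793

0.7793


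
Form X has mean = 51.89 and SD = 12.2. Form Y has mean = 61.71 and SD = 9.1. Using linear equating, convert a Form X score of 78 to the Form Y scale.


slope = SD_Y / SD_X = 9.1 / 12.2 ~ 0.7459
intercept = mean_Y - slope * mean_X = 61.71 - (9.1 / 12.2) * 51.89 ~ 23.0052
Y = slope * X + intercept. To avoid rounding drift from the rounded slope/intercept, evaluate the equivalent form Y = mean_Y + SD_Y * (X - mean_X) / SD_X at full precision:
Y = 61.71 + 9.1 * (78 - 51.89) / 12.2
Y = 61.71 + 9.1 * 26.11 / 12.2
Y = 61.71 + 237.601 / 12.2
Y = 61.71 + 19.4755
Y = 81.1855

81.1855


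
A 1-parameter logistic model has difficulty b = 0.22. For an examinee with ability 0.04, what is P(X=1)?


theta - b = 0.04 - 0.22 = -0.18
exp(-(theta - b)) = exp(0.18) = 1.1972
P = 1 / (1 + 1.1972)
P = 0.4551

0.4551


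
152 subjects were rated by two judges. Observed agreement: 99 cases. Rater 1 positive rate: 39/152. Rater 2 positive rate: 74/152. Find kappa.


P_o = 99/152 = 0.651316
P_e = (39*74 + 113*78) / 23104 = 0.506406
kappa = (P_o - P_e) / (1 - P_e)
kappa = (0.651316 - 0.506406) / (1 - 0.506406)
kappa = 0.2936

0.2936


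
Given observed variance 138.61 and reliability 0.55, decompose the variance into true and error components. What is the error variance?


var_true = rxx * var_obs = 0.55 * 138.61 = 76.2355
var_error = var_obs - var_true
var_error = 138.61 - 76.2355
var_error = 62.3745

62.3745


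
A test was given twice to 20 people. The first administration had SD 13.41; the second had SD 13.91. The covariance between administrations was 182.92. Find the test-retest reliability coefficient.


r = cov(X,Y) / (SD_X * SD_Y)
r = 182.92 / (13.41 * 13.91)
r = 182.92 / 186.5331
r = 0.9806

0.9806


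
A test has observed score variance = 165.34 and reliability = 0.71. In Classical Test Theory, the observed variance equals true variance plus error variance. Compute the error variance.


var_true = rxx * var_obs = 0.71 * 165.34 = 117.3914
var_error = var_obs - var_true
var_error = 165.34 - 117.3914
var_error = 47.9486

47.9486


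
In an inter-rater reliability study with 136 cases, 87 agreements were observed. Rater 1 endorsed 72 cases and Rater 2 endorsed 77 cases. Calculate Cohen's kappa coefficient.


P_o = 87/136 = 0.639706
P_e = (72*77 + 64*59) / 18496 = 0.503893
kappa = (P_o - P_e) / (1 - P_e)
kappa = (0.639706 - 0.503893) / (1 - 0.503893)
kappa = 0.2738

0.2738


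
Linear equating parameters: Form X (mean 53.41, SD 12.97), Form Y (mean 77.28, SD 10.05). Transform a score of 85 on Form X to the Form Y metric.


slope = SD_Y / SD_X = 10.05 / 12.97 ~ 0.7749
intercept = mean_Y - slope * mean_X = 77.28 - (10.05 / 12.97) * 53.41 ~ 35.8945
Y = slope * X + intercept. To avoid rounding drift from the rounded slope/intercept, evaluate the equivalent form Y = mean_Y + SD_Y * (X - mean_X) / SD_X at full precision:
Y = 77.28 + 10.05 * (85 - 53.41) / 12.97
Y = 77.28 + 10.05 * 31.59 / 12.97
Y = 77.28 + 317.4795 / 12.97
Y = 77.28 + 24.478
Y = 101.758

101.758


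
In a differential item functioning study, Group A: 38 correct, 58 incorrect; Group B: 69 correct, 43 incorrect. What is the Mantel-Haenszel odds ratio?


Odds_A = 38/58 = 0.6552
Odds_B = 69/43 = 1.6047
OR = Odds_A / Odds_B = 0.6552 / 1.6047
Exactly, OR = (38 * 43) / (58 * 69) = 1634 / 4002
OR = 0.4083

0.4083


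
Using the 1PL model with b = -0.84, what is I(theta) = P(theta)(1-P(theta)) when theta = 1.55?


P = 1/(1+exp(-(1.55--0.84))) = 0.9161
I = P*(1-P) = 0.9161 * 0.0839
I = 0.0769

0.0769


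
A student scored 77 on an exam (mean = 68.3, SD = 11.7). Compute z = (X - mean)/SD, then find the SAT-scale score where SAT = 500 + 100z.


z = (X - mean) / SD = (77 - 68.3) / 11.7
z = 8.7 / 11.7
z = 0.7436
SAT-scale = SAT = 500 + 100z
Carry z at full precision (z = 8.7 / 11.7) into the conversion:
SAT-scale = 500 + 100 * (8.7 / 11.7) = 500 + 870 / 11.7
SAT-scale = 500 + 74.359
SAT-scale = 574.359

574.359


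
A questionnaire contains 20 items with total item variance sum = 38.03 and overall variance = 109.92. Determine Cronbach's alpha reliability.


alpha = (k/(k-1)) * (1 - sum(si^2)/s_total^2)
= (20/19) * (1 - 38.03/109.92)
alpha = 0.6884

0.6884


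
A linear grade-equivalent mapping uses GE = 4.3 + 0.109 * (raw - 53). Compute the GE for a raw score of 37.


raw - median = 37 - 53 = -16
slope * diff = 0.109 * -16 = -1.744
GE = 4.3 + -1.744
GE = 2.556

2.556


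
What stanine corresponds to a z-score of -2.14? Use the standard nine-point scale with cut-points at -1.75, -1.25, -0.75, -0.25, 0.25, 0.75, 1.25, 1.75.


Stanine boundaries: [-1.75, -1.25, -0.75, -0.25, 0.25, 0.75, 1.25, 1.75]
z = -2.14
Check each boundary:
  z < -1.75
  z < -1.25
  z < -0.75
  z < -0.25
  z < 0.25
  z < 0.75
  z < 1.25
  z < 1.75
Highest qualifying boundary gives stanine = 1

1


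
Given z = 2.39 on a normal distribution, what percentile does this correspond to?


CDF(z) = 0.5 * (1 + erf(z/sqrt(2)))
erf(1.69) = 0.9832
CDF = 0.9916
Percentile rank = 0.9916 * 100 = 99.16

99.16


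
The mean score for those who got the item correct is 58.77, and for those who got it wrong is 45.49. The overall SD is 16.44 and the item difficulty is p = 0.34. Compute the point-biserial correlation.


q = 1 - p = 0.66
rpb = ((M1 - M0) / SD) * sqrt(p * q)
rpb = ((58.77 - 45.49) / 16.44) * sqrt(0.34 * 0.66)
rpb = 0.3827

0.3827


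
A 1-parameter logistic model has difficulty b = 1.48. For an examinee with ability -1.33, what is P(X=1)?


theta - b = -1.33 - 1.48 = -2.81
exp(-(theta - b)) = exp(2.81) = 16.6099
P = 1 / (1 + 16.6099)
P = 0.0568

0.0568


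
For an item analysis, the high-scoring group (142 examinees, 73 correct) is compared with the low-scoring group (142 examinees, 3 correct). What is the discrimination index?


p_upper = 73/142 = 0.5141
p_lower = 3/142 = 0.0211
D = 0.5141 - 0.0211 = 0.493

0.493


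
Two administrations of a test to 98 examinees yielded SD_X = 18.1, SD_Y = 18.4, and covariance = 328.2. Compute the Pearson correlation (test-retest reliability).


r = cov(X,Y) / (SD_X * SD_Y)
r = 328.2 / (18.1 * 18.4)
r = 328.2 / 333.04
r = 0.9855

0.9855


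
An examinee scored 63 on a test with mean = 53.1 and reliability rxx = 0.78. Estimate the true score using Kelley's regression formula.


T_est = rxx * X + (1 - rxx) * mean
T_est = 0.78 * 63 + 0.22 * 53.1
T_est = 49.14 + 11.682
T_est = 60.822

60.822


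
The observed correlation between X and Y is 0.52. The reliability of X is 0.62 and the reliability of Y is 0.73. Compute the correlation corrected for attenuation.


r_corrected = rxy / sqrt(rxx * ryy)
= 0.52 / sqrt(0.62 * 0.73)
= 0.52 / sqrt(0.4526)
= 0.52 / 0.672756
r_corrected = 0.7729

0.7729


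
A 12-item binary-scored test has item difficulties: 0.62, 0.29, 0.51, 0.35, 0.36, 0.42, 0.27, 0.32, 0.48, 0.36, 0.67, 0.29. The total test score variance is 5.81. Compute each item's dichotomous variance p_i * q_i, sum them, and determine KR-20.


For each item, compute p_i * q_i:
  Item 1: 0.62 * 0.38 = 0.2356
  Item 2: 0.29 * 0.71 = 0.2059
  Item 3: 0.51 * 0.49 = 0.2499
  Item 4: 0.35 * 0.65 = 0.2275
  Item 5: 0.36 * 0.64 = 0.2304
  Item 6: 0.42 * 0.58 = 0.2436
  Item 7: 0.27 * 0.73 = 0.1971
  Item 8: 0.32 * 0.68 = 0.2176
  Item 9: 0.48 * 0.52 = 0.2496
  Item 10: 0.36 * 0.64 = 0.2304
  Item 11: 0.67 * 0.33 = 0.2211
  Item 12: 0.29 * 0.71 = 0.2059
Sum(p_i * q_i) = 0.2356 + 0.2059 + 0.2499 + 0.2275 + 0.2304 + 0.2436 + 0.1971 + 0.2176 + 0.2496 + 0.2304 + 0.2211 + 0.2059 = 2.7146
KR-20 = (k/(k-1)) * (1 - Sum(p_i*q_i) / Var_total)
= (12/11) * (1 - 2.7146/5.81)
= 1.0909 * 0.5328
KR-20 = 0.5812

0.5812


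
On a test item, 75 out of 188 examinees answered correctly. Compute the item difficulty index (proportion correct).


Item difficulty p = number correct / total examinees
p = 75 / 188
p = 0.3989

0.3989


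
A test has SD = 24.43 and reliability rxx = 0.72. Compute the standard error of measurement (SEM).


SEM = SD * sqrt(1 - rxx)
SEM = 24.43 * sqrt(1 - 0.72)
SEM = 24.43 * sqrt(0.28) = 24.43 * 0.52915
SEM = 12.9271

12.9271


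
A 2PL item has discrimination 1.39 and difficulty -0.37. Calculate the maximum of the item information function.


For 2PL, max info at theta = b = -0.37
I_max = a^2 / 4 = 1.39^2 / 4
= 1.9321 / 4
I_max = 0.483

0.483


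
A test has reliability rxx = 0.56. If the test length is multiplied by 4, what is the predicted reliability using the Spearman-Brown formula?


r_new = (n * rxx) / (1 + (n-1) * rxx)
r_new = (4 * 0.56) / (1 + 3 * 0.56)
r_new = 2.24 / 2.68
r_new = 0.8358

0.8358


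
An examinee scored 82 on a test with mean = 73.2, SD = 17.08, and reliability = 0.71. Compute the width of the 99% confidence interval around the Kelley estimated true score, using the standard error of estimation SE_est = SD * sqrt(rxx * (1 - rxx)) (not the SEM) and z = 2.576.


True score estimate = 0.71*82 + 0.29*73.2 = 79.448
SE_est = SD * sqrt(rxx * (1 - rxx)) = 17.08 * sqrt(0.71 * 0.29) = 17.08 * sqrt(0.2059) = 7.750256
CI = T_est +/- z * SE_est, so width = 2 * z * SE_est = 2 * 2.576 * 7.750256
Width = 39.9293

39.9293


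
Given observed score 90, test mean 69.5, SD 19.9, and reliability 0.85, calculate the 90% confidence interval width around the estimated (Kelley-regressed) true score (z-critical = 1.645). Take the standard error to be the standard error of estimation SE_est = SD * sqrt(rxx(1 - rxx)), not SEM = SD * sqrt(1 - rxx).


True score estimate = 0.85*90 + 0.15*69.5 = 86.925
SE_est = SD * sqrt(rxx * (1 - rxx)) = 19.9 * sqrt(0.85 * 0.15) = 19.9 * sqrt(0.1275) = 7.105721
CI = T_est +/- z * SE_est, so width = 2 * z * SE_est = 2 * 1.645 * 7.105721
Width = 23.3778

23.3778


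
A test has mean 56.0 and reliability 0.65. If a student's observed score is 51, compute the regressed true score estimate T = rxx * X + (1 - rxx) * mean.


T_est = rxx * X + (1 - rxx) * mean
T_est = 0.65 * 51 + 0.35 * 56.0
T_est = 33.15 + 19.6
T_est = 52.75

52.75


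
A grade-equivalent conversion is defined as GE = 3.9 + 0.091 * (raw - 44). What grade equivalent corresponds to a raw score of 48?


raw - median = 48 - 44 = 4
slope * diff = 0.091 * 4 = 0.364
GE = 3.9 + 0.364
GE = 4.264

4.264


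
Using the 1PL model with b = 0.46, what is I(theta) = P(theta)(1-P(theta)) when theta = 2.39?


P = 1/(1+exp(-(2.39-0.46))) = 0.8732
I = P*(1-P) = 0.8732 * 0.1268
I = 0.1107

0.1107


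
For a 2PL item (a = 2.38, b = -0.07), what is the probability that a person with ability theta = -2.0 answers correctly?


a*(theta - b) = 2.38 * (-2.0 - -0.07) = -4.5934
exp(--4.5934) = 98.8299
P = 1 / (1 + 98.8299)
P = 0.01

0.01


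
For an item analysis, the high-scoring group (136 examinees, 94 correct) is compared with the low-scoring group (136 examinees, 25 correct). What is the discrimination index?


p_upper = 94/136 = 0.6912
p_lower = 25/136 = 0.1838
D = 0.6912 - 0.1838 = 0.5074

0.5074


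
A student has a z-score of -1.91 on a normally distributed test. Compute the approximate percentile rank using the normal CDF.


CDF(z) = 0.5 * (1 + erf(z/sqrt(2)))
erf(-1.3506) = -0.9439
CDF = 0.0281
Percentile rank = 0.0281 * 100 = 2.81

2.81


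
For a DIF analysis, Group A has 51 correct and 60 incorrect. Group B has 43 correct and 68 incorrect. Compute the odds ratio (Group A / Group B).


Odds_A = 51/60 = 0.85
Odds_B = 43/68 = 0.6324
OR = Odds_A / Odds_B = 0.85 / 0.6324
Exactly, OR = (51 * 68) / (60 * 43) = 3468 / 2580
OR = 1.3442

1.3442


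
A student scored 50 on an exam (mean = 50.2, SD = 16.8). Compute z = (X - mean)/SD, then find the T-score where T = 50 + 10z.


z = (X - mean) / SD = (50 - 50.2) / 16.8
z = -0.2 / 16.8
z = -0.0119
T-score = T = 50 + 10z
Carry z at full precision (z = -0.2 / 16.8) into the conversion:
T-score = 50 + 10 * (-0.2 / 16.8) = 50 + -2 / 16.8
T-score = 50 + -0.119
T-score = 49.881

49.881


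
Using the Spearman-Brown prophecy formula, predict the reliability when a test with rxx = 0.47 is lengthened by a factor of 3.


r_new = (n * rxx) / (1 + (n-1) * rxx)
r_new = (3 * 0.47) / (1 + 2 * 0.47)
r_new = 1.41 / 1.94
r_new = 0.7268

0.7268


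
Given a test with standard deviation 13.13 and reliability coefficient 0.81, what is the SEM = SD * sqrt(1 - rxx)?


SEM = SD * sqrt(1 - rxx)
SEM = 13.13 * sqrt(1 - 0.81)
SEM = 13.13 * sqrt(0.19) = 13.13 * 0.43589
SEM = 5.7232

5.7232


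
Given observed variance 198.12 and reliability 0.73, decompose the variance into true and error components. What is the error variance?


var_true = rxx * var_obs = 0.73 * 198.12 = 144.6276
var_error = var_obs - var_true
var_error = 198.12 - 144.6276
var_error = 53.4924

53.4924


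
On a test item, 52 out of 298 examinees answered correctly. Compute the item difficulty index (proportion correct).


Item difficulty p = number correct / total examinees
p = 52 / 298
p = 0.1745

0.1745


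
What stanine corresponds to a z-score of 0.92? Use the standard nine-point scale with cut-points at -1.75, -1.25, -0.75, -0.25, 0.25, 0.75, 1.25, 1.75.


Stanine boundaries: [-1.75, -1.25, -0.75, -0.25, 0.25, 0.75, 1.25, 1.75]
z = 0.92
Check each boundary:
  z >= -1.75 -> could be stanine 2
  z >= -1.25 -> could be stanine 3
  z >= -0.75 -> could be stanine 4
  z >= -0.25 -> could be stanine 5
  z >= 0.25 -> could be stanine 6
  z >= 0.75 -> could be stanine 7
  z < 1.25
  z < 1.75
Highest qualifying boundary gives stanine = 7

7


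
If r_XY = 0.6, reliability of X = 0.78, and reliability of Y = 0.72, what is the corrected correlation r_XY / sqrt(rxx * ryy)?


r_corrected = rxy / sqrt(rxx * ryy)
= 0.6 / sqrt(0.78 * 0.72)
= 0.6 / sqrt(0.5616)
= 0.6 / 0.7494
r_corrected = 0.8006

0.8006


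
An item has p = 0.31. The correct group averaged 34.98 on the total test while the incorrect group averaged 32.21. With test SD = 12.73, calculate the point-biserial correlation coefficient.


q = 1 - p = 0.69
rpb = ((M1 - M0) / SD) * sqrt(p * q)
rpb = ((34.98 - 32.21) / 12.73) * sqrt(0.31 * 0.69)
rpb = 0.1006

0.1006


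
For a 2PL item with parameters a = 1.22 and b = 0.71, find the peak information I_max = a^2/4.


For 2PL, max info at theta = b = 0.71
I_max = a^2 / 4 = 1.22^2 / 4
= 1.4884 / 4
I_max = 0.3721

0.3721


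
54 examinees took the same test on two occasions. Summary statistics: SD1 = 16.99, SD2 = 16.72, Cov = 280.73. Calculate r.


r = cov(X,Y) / (SD_X * SD_Y)
r = 280.73 / (16.99 * 16.72)
r = 280.73 / 284.0728
r = 0.9882

0.9882


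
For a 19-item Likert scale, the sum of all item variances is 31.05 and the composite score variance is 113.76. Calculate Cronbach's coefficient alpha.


alpha = (k/(k-1)) * (1 - sum(si^2)/s_total^2)
= (19/18) * (1 - 31.05/113.76)
alpha = 0.7674

0.7674


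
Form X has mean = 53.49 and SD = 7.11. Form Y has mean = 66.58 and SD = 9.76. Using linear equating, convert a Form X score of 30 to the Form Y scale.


slope = SD_Y / SD_X = 9.76 / 7.11 ~ 1.3727
intercept = mean_Y - slope * mean_X = 66.58 - (9.76 / 7.11) * 53.49 ~ -6.8465
Y = slope * X + intercept. To avoid rounding drift from the rounded slope/intercept, evaluate the equivalent form Y = mean_Y + SD_Y * (X - mean_X) / SD_X at full precision:
Y = 66.58 + 9.76 * (30 - 53.49) / 7.11
Y = 66.58 - 9.76 * 23.49 / 7.11
Y = 66.58 - 229.2624 / 7.11
Y = 66.58 - 32.2451
Y = 34.3349

34.3349


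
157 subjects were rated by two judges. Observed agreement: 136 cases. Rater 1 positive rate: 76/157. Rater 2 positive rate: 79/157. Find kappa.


P_o = 136/157 = 0.866242
P_e = (76*79 + 81*78) / 24649 = 0.499899
kappa = (P_o - P_e) / (1 - P_e)
kappa = (0.866242 - 0.499899) / (1 - 0.499899)
kappa = 0.7325

0.7325


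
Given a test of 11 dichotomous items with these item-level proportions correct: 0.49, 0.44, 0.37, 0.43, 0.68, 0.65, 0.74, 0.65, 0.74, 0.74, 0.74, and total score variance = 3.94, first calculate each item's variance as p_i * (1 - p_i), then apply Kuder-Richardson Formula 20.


For each item, compute p_i * q_i:
  Item 1: 0.49 * 0.51 = 0.2499
  Item 2: 0.44 * 0.56 = 0.2464
  Item 3: 0.37 * 0.63 = 0.2331
  Item 4: 0.43 * 0.57 = 0.2451
  Item 5: 0.68 * 0.32 = 0.2176
  Item 6: 0.65 * 0.35 = 0.2275
  Item 7: 0.74 * 0.26 = 0.1924
  Item 8: 0.65 * 0.35 = 0.2275
  Item 9: 0.74 * 0.26 = 0.1924
  Item 10: 0.74 * 0.26 = 0.1924
  Item 11: 0.74 * 0.26 = 0.1924
Sum(p_i * q_i) = 0.2499 + 0.2464 + 0.2331 + 0.2451 + 0.2176 + 0.2275 + 0.1924 + 0.2275 + 0.1924 + 0.1924 + 0.1924 = 2.4167
KR-20 = (k/(k-1)) * (1 - Sum(p_i*q_i) / Var_total)
= (11/10) * (1 - 2.4167/3.94)
= 1.1 * 0.3866
KR-20 = 0.4253

0.4253


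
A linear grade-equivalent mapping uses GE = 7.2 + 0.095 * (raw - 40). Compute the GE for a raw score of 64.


raw - median = 64 - 40 = 24
slope * diff = 0.095 * 24 = 2.28
GE = 7.2 + 2.28
GE = 9.48

9.48


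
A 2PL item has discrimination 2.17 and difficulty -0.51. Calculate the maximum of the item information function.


For 2PL, max info at theta = b = -0.51
I_max = a^2 / 4 = 2.17^2 / 4
= 4.7089 / 4
I_max = 1.1772

1.1772


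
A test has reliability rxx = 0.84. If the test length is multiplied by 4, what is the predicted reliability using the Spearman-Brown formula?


r_new = (n * rxx) / (1 + (n-1) * rxx)
r_new = (4 * 0.84) / (1 + 3 * 0.84)
r_new = 3.36 / 3.52
r_new = 0.9545

0.9545


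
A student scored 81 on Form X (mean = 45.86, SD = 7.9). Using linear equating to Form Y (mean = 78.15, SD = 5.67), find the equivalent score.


slope = SD_Y / SD_X = 5.67 / 7.9 ~ 0.7177
intercept = mean_Y - slope * mean_X = 78.15 - (5.67 / 7.9) * 45.86 ~ 45.2353
Y = slope * X + intercept. To avoid rounding drift from the rounded slope/intercept, evaluate the equivalent form Y = mean_Y + SD_Y * (X - mean_X) / SD_X at full precision:
Y = 78.15 + 5.67 * (81 - 45.86) / 7.9
Y = 78.15 + 5.67 * 35.14 / 7.9
Y = 78.15 + 199.2438 / 7.9
Y = 78.15 + 25.2207
Y = 103.3707

103.3707


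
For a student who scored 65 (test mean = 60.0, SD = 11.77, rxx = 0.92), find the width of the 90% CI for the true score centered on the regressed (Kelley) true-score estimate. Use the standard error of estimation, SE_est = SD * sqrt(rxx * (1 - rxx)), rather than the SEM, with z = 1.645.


True score estimate = 0.92*65 + 0.08*60.0 = 64.6
SE_est = SD * sqrt(rxx * (1 - rxx)) = 11.77 * sqrt(0.92 * 0.08) = 11.77 * sqrt(0.0736) = 3.193121
CI = T_est +/- z * SE_est, so width = 2 * z * SE_est = 2 * 1.645 * 3.193121
Width = 10.5054

10.5054


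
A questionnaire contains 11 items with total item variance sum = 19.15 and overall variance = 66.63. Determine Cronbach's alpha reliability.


alpha = (k/(k-1)) * (1 - sum(si^2)/s_total^2)
= (11/10) * (1 - 19.15/66.63)
alpha = 0.7839

0.7839


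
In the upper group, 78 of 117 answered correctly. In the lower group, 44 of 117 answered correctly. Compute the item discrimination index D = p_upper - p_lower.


p_upper = 78/117 = 0.6667
p_lower = 44/117 = 0.3761
D = 0.6667 - 0.3761 = 0.2906

0.2906


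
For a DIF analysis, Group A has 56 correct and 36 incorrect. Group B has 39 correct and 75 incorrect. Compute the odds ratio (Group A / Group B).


Odds_A = 56/36 = 1.5556
Odds_B = 39/75 = 0.52
OR = Odds_A / Odds_B = 1.5556 / 0.52
Exactly, OR = (56 * 75) / (36 * 39) = 4200 / 1404
OR = 2.9915

2.9915


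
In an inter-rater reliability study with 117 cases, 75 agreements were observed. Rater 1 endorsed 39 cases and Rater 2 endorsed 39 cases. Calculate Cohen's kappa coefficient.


P_o = 75/117 = 0.641026
P_e = (39*39 + 78*78) / 13689 = 0.555556
kappa = (P_o - P_e) / (1 - P_e)
kappa = (0.641026 - 0.555556) / (1 - 0.555556)
kappa = 0.1923

0.1923


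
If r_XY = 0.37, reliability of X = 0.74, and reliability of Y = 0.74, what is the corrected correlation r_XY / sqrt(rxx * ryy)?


r_corrected = rxy / sqrt(rxx * ryy)
= 0.37 / sqrt(0.74 * 0.74)
= 0.37 / sqrt(0.5476)
= 0.37 / 0.74
r_corrected = 0.5

0.5


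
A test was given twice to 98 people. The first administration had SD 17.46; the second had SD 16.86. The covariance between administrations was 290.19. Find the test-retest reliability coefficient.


r = cov(X,Y) / (SD_X * SD_Y)
r = 290.19 / (17.46 * 16.86)
r = 290.19 / 294.3756
r = 0.9858

0.9858


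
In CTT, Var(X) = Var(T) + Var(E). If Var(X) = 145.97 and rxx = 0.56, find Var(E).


var_true = rxx * var_obs = 0.56 * 145.97 = 81.7432
var_error = var_obs - var_true
var_error = 145.97 - 81.7432
var_error = 64.2268

64.2268


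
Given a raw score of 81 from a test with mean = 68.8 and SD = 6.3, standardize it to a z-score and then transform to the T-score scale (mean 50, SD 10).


z = (X - mean) / SD = (81 - 68.8) / 6.3
z = 12.2 / 6.3
z = 1.9365
T-score = T = 50 + 10z
Carry z at full precision (z = 12.2 / 6.3) into the conversion:
T-score = 50 + 10 * (12.2 / 6.3) = 50 + 122 / 6.3
T-score = 50 + 19.3651
T-score = 69.3651

69.3651


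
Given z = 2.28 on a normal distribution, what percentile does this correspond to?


CDF(z) = 0.5 * (1 + erf(z/sqrt(2)))
erf(1.6122) = 0.9774
CDF = 0.9887
Percentile rank = 0.9887 * 100 = 98.87

98.87


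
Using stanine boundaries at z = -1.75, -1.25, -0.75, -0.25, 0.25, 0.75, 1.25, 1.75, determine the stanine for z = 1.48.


Stanine boundaries: [-1.75, -1.25, -0.75, -0.25, 0.25, 0.75, 1.25, 1.75]
z = 1.48
Check each boundary:
  z >= -1.75 -> could be stanine 2
  z >= -1.25 -> could be stanine 3
  z >= -0.75 -> could be stanine 4
  z >= -0.25 -> could be stanine 5
  z >= 0.25 -> could be stanine 6
  z >= 0.75 -> could be stanine 7
  z >= 1.25 -> could be stanine 8
  z < 1.75
Highest qualifying boundary gives stanine = 8

8


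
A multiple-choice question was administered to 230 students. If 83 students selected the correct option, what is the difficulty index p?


Item difficulty p = number correct / total examinees
p = 83 / 230
p = 0.3609

0.3609


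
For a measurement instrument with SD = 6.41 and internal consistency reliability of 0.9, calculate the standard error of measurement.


SEM = SD * sqrt(1 - rxx)
SEM = 6.41 * sqrt(1 - 0.9)
SEM = 6.41 * sqrt(0.1) = 6.41 * 0.316228
SEM = 2.027

2.027


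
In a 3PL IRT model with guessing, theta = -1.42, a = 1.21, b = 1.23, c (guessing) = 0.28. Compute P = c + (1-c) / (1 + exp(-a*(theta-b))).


logit = 1.21*(-1.42 - 1.23) = -3.2065
P* = 1/(1 + exp(--3.2065)) = 0.0389
P = 0.28 + (1 - 0.28) * 0.0389
P = 0.308

0.308


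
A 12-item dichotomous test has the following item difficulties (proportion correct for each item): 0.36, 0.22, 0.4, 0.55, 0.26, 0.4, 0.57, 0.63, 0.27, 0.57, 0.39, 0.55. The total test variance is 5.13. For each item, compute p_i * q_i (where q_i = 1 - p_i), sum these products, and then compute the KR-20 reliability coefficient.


For each item, compute p_i * q_i:
  Item 1: 0.36 * 0.64 = 0.2304
  Item 2: 0.22 * 0.78 = 0.1716
  Item 3: 0.4 * 0.6 = 0.24
  Item 4: 0.55 * 0.45 = 0.2475
  Item 5: 0.26 * 0.74 = 0.1924
  Item 6: 0.4 * 0.6 = 0.24
  Item 7: 0.57 * 0.43 = 0.2451
  Item 8: 0.63 * 0.37 = 0.2331
  Item 9: 0.27 * 0.73 = 0.1971
  Item 10: 0.57 * 0.43 = 0.2451
  Item 11: 0.39 * 0.61 = 0.2379
  Item 12: 0.55 * 0.45 = 0.2475
Sum(p_i * q_i) = 0.2304 + 0.1716 + 0.24 + 0.2475 + 0.1924 + 0.24 + 0.2451 + 0.2331 + 0.1971 + 0.2451 + 0.2379 + 0.2475 = 2.7277
KR-20 = (k/(k-1)) * (1 - Sum(p_i*q_i) / Var_total)
= (12/11) * (1 - 2.7277/5.13)
= 1.0909 * 0.4683
KR-20 = 0.5109

0.5109


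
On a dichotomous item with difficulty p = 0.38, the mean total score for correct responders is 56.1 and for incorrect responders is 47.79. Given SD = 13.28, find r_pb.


q = 1 - p = 0.62
rpb = ((M1 - M0) / SD) * sqrt(p * q)
rpb = ((56.1 - 47.79) / 13.28) * sqrt(0.38 * 0.62)
rpb = 0.3037

0.3037


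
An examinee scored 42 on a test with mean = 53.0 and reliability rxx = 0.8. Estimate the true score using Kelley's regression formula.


T_est = rxx * X + (1 - rxx) * mean
T_est = 0.8 * 42 + 0.2 * 53.0
T_est = 33.6 + 10.6
T_est = 44.2

44.2


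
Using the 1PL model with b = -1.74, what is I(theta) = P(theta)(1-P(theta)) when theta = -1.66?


P = 1/(1+exp(-(-1.66--1.74))) = 0.52
I = P*(1-P) = 0.52 * 0.48
I = 0.2496

0.2496


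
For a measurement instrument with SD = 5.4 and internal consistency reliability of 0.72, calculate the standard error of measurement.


SEM = SD * sqrt(1 - rxx)
SEM = 5.4 * sqrt(1 - 0.72)
SEM = 5.4 * sqrt(0.28) = 5.4 * 0.52915
SEM = 2.8574

2.8574


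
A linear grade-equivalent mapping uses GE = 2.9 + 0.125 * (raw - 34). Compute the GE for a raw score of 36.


raw - median = 36 - 34 = 2
slope * diff = 0.125 * 2 = 0.25
GE = 2.9 + 0.25
GE = 3.15

3.15


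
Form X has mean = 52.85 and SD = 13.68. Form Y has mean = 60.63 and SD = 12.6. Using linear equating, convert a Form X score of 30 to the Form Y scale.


slope = SD_Y / SD_X = 12.6 / 13.68 ~ 0.9211
intercept = mean_Y - slope * mean_X = 60.63 - (12.6 / 13.68) * 52.85 ~ 11.9524
Y = slope * X + intercept. To avoid rounding drift from the rounded slope/intercept, evaluate the equivalent form Y = mean_Y + SD_Y * (X - mean_X) / SD_X at full precision:
Y = 60.63 + 12.6 * (30 - 52.85) / 13.68
Y = 60.63 - 12.6 * 22.85 / 13.68
Y = 60.63 - 287.91 / 13.68
Y = 60.63 - 21.0461
Y = 39.5839

39.5839


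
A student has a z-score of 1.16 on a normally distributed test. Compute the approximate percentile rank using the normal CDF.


CDF(z) = 0.5 * (1 + erf(z/sqrt(2)))
erf(0.8202) = 0.754
CDF = 0.877
Percentile rank = 0.877 * 100 = 87.7

87.7


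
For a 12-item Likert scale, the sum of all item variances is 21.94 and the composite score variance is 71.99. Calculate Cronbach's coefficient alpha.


alpha = (k/(k-1)) * (1 - sum(si^2)/s_total^2)
= (12/11) * (1 - 21.94/71.99)
alpha = 0.7584

0.7584


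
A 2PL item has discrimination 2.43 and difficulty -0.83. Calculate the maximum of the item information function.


For 2PL, max info at theta = b = -0.83
I_max = a^2 / 4 = 2.43^2 / 4
= 5.9049 / 4
I_max = 1.4762

1.4762


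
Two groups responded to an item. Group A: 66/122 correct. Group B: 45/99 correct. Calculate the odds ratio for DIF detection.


Odds_A = 66/56 = 1.1786
Odds_B = 45/54 = 0.8333
OR = Odds_A / Odds_B = 1.1786 / 0.8333
Exactly, OR = (66 * 54) / (56 * 45) = 3564 / 2520
OR = 1.4143

1.4143


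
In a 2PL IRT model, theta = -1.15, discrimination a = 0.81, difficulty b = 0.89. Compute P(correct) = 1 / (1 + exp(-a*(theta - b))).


a*(theta - b) = 0.81 * (-1.15 - 0.89) = -1.6524
exp(--1.6524) = 5.2195
P = 1 / (1 + 5.2195)
P = 0.1608

0.1608


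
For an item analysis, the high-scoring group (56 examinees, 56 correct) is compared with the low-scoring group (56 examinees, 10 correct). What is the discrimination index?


p_upper = 56/56 = 1.0
p_lower = 10/56 = 0.1786
D = 1.0 - 0.1786 = 0.8214

0.8214


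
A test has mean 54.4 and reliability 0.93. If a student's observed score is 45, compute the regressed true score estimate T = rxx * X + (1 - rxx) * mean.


T_est = rxx * X + (1 - rxx) * mean
T_est = 0.93 * 45 + 0.07 * 54.4
T_est = 41.85 + 3.808
T_est = 45.658

45.658


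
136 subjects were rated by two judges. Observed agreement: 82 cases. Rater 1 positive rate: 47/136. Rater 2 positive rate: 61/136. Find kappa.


P_o = 82/136 = 0.602941
P_e = (47*61 + 89*75) / 18496 = 0.515895
kappa = (P_o - P_e) / (1 - P_e)
kappa = (0.602941 - 0.515895) / (1 - 0.515895)
kappa = 0.1798

0.1798


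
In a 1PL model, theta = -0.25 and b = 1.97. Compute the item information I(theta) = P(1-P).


P = 1/(1+exp(-(-0.25-1.97))) = 0.098
I = P*(1-P) = 0.098 * 0.902
I = 0.0884

0.0884


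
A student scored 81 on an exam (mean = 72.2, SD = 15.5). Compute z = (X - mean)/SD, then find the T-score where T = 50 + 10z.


z = (X - mean) / SD = (81 - 72.2) / 15.5
z = 8.8 / 15.5
z = 0.5677
T-score = T = 50 + 10z
Carry z at full precision (z = 8.8 / 15.5) into the conversion:
T-score = 50 + 10 * (8.8 / 15.5) = 50 + 88 / 15.5
T-score = 50 + 5.6774
T-score = 55.6774

55.6774


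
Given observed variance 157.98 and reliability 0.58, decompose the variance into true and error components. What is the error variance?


var_true = rxx * var_obs = 0.58 * 157.98 = 91.6284
var_error = var_obs - var_true
var_error = 157.98 - 91.6284
var_error = 66.3516

66.3516


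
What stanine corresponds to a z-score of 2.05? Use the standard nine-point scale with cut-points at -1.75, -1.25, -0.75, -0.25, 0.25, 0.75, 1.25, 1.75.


Stanine boundaries: [-1.75, -1.25, -0.75, -0.25, 0.25, 0.75, 1.25, 1.75]
z = 2.05
Check each boundary:
  z >= -1.75 -> could be stanine 2
  z >= -1.25 -> could be stanine 3
  z >= -0.75 -> could be stanine 4
  z >= -0.25 -> could be stanine 5
  z >= 0.25 -> could be stanine 6
  z >= 0.75 -> could be stanine 7
  z >= 1.25 -> could be stanine 8
  z >= 1.75 -> could be stanine 9
Highest qualifying boundary gives stanine = 9

9


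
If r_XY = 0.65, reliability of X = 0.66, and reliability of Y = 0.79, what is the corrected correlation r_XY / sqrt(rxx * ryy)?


r_corrected = rxy / sqrt(rxx * ryy)
= 0.65 / sqrt(0.66 * 0.79)
= 0.65 / sqrt(0.5214)
= 0.65 / 0.72208
r_corrected = 0.9002

0.9002


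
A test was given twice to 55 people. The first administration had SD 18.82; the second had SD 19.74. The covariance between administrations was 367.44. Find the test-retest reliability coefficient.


r = cov(X,Y) / (SD_X * SD_Y)
r = 367.44 / (18.82 * 19.74)
r = 367.44 / 371.5068
r = 0.9891

0.9891


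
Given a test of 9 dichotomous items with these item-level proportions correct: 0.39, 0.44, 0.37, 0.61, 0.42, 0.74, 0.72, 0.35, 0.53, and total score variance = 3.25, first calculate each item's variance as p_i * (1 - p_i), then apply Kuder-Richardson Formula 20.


For each item, compute p_i * q_i:
  Item 1: 0.39 * 0.61 = 0.2379
  Item 2: 0.44 * 0.56 = 0.2464
  Item 3: 0.37 * 0.63 = 0.2331
  Item 4: 0.61 * 0.39 = 0.2379
  Item 5: 0.42 * 0.58 = 0.2436
  Item 6: 0.74 * 0.26 = 0.1924
  Item 7: 0.72 * 0.28 = 0.2016
  Item 8: 0.35 * 0.65 = 0.2275
  Item 9: 0.53 * 0.47 = 0.2491
Sum(p_i * q_i) = 0.2379 + 0.2464 + 0.2331 + 0.2379 + 0.2436 + 0.1924 + 0.2016 + 0.2275 + 0.2491 = 2.0695
KR-20 = (k/(k-1)) * (1 - Sum(p_i*q_i) / Var_total)
= (9/8) * (1 - 2.0695/3.25)
= 1.125 * 0.3632
KR-20 = 0.4086

0.4086


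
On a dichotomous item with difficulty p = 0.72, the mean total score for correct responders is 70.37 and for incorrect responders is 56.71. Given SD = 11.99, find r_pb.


q = 1 - p = 0.28
rpb = ((M1 - M0) / SD) * sqrt(p * q)
rpb = ((70.37 - 56.71) / 11.99) * sqrt(0.72 * 0.28)
rpb = 0.5115

0.5115


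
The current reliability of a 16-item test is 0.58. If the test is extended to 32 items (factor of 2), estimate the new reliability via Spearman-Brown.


r_new = (n * rxx) / (1 + (n-1) * rxx)
r_new = (2 * 0.58) / (1 + 1 * 0.58)
r_new = 1.16 / 1.58
r_new = 0.7342

0.7342


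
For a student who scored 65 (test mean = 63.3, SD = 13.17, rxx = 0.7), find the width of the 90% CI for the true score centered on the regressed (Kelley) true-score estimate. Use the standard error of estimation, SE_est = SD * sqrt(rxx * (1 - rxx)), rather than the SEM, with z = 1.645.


True score estimate = 0.7*65 + 0.3*63.3 = 64.49
SE_est = SD * sqrt(rxx * (1 - rxx)) = 13.17 * sqrt(0.7 * 0.3) = 13.17 * sqrt(0.21) = 6.035252
CI = T_est +/- z * SE_est, so width = 2 * z * SE_est = 2 * 1.645 * 6.035252
Width = 19.856

19.856


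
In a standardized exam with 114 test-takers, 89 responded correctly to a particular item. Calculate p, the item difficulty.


Item difficulty p = number correct / total examinees
p = 89 / 114
p = 0.7807

0.7807


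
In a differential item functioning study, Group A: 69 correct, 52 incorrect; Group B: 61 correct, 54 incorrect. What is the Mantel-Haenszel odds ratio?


Odds_A = 69/52 = 1.3269
Odds_B = 61/54 = 1.1296
OR = Odds_A / Odds_B = 1.3269 / 1.1296
Exactly, OR = (69 * 54) / (52 * 61) = 3726 / 3172
OR = 1.1747

1.1747


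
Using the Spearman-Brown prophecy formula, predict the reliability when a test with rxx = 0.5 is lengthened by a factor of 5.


r_new = (n * rxx) / (1 + (n-1) * rxx)
r_new = (5 * 0.5) / (1 + 4 * 0.5)
r_new = 2.5 / 3.0
r_new = 0.8333

0.8333


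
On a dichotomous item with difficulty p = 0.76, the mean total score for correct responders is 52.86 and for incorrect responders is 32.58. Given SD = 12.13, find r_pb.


q = 1 - p = 0.24
rpb = ((M1 - M0) / SD) * sqrt(p * q)
rpb = ((52.86 - 32.58) / 12.13) * sqrt(0.76 * 0.24)
rpb = 0.714

0.714


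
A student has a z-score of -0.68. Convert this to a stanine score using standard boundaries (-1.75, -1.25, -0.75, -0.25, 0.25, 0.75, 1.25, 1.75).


Stanine boundaries: [-1.75, -1.25, -0.75, -0.25, 0.25, 0.75, 1.25, 1.75]
z = -0.68
Check each boundary:
  z >= -1.75 -> could be stanine 2
  z >= -1.25 -> could be stanine 3
  z >= -0.75 -> could be stanine 4
  z < -0.25
  z < 0.25
  z < 0.75
  z < 1.25
  z < 1.75
Highest qualifying boundary gives stanine = 4

4


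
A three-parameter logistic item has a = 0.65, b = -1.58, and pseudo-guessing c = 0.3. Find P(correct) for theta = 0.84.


logit = 0.65*(0.84 - -1.58) = 1.573
P* = 1/(1 + exp(-1.573)) = 0.8282
P = 0.3 + (1 - 0.3) * 0.8282
P = 0.8797

0.8797


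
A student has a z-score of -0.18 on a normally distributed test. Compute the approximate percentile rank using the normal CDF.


CDF(z) = 0.5 * (1 + erf(z/sqrt(2)))
erf(-0.1273) = -0.1428
CDF = 0.4286
Percentile rank = 0.4286 * 100 = 42.86

42.86


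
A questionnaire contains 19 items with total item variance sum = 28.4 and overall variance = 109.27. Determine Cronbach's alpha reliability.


alpha = (k/(k-1)) * (1 - sum(si^2)/s_total^2)
= (19/18) * (1 - 28.4/109.27)
alpha = 0.7812

0.7812


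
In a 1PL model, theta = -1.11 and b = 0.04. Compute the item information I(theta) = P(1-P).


P = 1/(1+exp(-(-1.11-0.04))) = 0.2405
I = P*(1-P) = 0.2405 * 0.7595
I = 0.1827

0.1827


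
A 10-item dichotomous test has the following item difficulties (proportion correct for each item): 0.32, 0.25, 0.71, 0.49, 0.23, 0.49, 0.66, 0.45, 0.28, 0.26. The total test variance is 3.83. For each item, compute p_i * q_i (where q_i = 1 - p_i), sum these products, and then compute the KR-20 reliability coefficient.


For each item, compute p_i * q_i:
  Item 1: 0.32 * 0.68 = 0.2176
  Item 2: 0.25 * 0.75 = 0.1875
  Item 3: 0.71 * 0.29 = 0.2059
  Item 4: 0.49 * 0.51 = 0.2499
  Item 5: 0.23 * 0.77 = 0.1771
  Item 6: 0.49 * 0.51 = 0.2499
  Item 7: 0.66 * 0.34 = 0.2244
  Item 8: 0.45 * 0.55 = 0.2475
  Item 9: 0.28 * 0.72 = 0.2016
  Item 10: 0.26 * 0.74 = 0.1924
Sum(p_i * q_i) = 0.2176 + 0.1875 + 0.2059 + 0.2499 + 0.1771 + 0.2499 + 0.2244 + 0.2475 + 0.2016 + 0.1924 = 2.1538
KR-20 = (k/(k-1)) * (1 - Sum(p_i*q_i) / Var_total)
= (10/9) * (1 - 2.1538/3.83)
= 1.1111 * 0.4377
KR-20 = 0.4863

0.4863


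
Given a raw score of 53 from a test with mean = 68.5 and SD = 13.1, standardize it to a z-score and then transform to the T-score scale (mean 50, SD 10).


z = (X - mean) / SD = (53 - 68.5) / 13.1
z = -15.5 / 13.1
z = -1.1832
T-score = T = 50 + 10z
Carry z at full precision (z = -15.5 / 13.1) into the conversion:
T-score = 50 + 10 * (-15.5 / 13.1) = 50 + -155 / 13.1
T-score = 50 + -11.8321
T-score = 38.1679

38.1679


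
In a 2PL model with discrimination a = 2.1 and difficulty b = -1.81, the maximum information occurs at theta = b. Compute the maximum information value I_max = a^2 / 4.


For 2PL, max info at theta = b = -1.81
I_max = a^2 / 4 = 2.1^2 / 4
= 4.41 / 4
I_max = 1.1025

1.1025


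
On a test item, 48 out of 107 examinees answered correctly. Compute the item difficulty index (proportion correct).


Item difficulty p = number correct / total examinees
p = 48 / 107
p = 0.4486

0.4486


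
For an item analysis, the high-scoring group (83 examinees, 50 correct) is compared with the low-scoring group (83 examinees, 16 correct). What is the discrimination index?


p_upper = 50/83 = 0.6024
p_lower = 16/83 = 0.1928
D = 0.6024 - 0.1928 = 0.4096

0.4096


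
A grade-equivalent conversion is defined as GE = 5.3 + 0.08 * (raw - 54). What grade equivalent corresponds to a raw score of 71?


raw - median = 71 - 54 = 17
slope * diff = 0.08 * 17 = 1.36
GE = 5.3 + 1.36
GE = 6.66

6.66


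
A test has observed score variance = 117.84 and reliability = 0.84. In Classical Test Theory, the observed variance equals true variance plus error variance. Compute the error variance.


var_true = rxx * var_obs = 0.84 * 117.84 = 98.9856
var_error = var_obs - var_true
var_error = 117.84 - 98.9856
var_error = 18.8544

18.8544
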